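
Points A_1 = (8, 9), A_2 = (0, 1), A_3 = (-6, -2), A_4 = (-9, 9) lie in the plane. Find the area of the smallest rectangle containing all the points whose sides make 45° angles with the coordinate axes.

212.5

In coordinates u = x + y, v = x − y the rectangle is axis-aligned; the map (x,y)→(u,v) scales areas by 2.
u-values: 17, 1, -8, 0; range = 17 − (-8) = 25.
v-values: -1, -1, -4, -18; range = -1 − (-18) = 17.
Area = (25 × 17) / 2 = 212.5.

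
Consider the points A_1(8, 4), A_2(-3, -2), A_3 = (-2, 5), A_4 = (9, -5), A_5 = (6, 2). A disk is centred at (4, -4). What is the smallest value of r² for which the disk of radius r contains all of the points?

The required radius is the distance from (4, -4) to the farthest point.
Squared distances: 80, 53, 117, 26, 40.
Maximum is 117, attained at A_3.

117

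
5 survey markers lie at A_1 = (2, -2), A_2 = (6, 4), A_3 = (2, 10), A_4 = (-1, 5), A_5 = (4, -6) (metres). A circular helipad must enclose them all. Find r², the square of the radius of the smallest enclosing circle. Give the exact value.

The farthest pair is A_3–A_5 with squared distance 260. The circle on this segment as diameter has centre (3, 2) and r² = 260/4 = 65.
Check A_1: distance² to centre = 17 ≤ 65, so it lies inside.
All remaining points lie in this disk, and no smaller disk contains both endpoints, so this is the minimum enclosing circle.

65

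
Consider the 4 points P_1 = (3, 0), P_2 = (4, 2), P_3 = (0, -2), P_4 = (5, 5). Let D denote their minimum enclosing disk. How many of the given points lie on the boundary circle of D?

The farthest pair is P_3–P_4 with squared distance 74. The circle on this segment as diameter has centre (2.5, 1.5) and r² = 74/4 = 18.5.
Check P_1: distance² to centre = 2.5 ≤ 18.5, so it lies inside.
All remaining points lie in this disk, and no smaller disk contains both endpoints, so this is the minimum enclosing circle.
The points at distance exactly r from the centre are P_3, P_4 — 2 points.

2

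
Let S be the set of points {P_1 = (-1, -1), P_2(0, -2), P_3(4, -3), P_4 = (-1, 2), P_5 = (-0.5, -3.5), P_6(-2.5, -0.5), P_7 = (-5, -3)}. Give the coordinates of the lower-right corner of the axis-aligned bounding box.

(4, -3.5)

x-range [-5, 4], y-range [-3.5, 2].
The lower-right corner is (4, -3.5).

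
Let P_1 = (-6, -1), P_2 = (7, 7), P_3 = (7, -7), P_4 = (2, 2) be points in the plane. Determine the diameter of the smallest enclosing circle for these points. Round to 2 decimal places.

By Welzl's lemma the MEC is supported by two points (diametrically opposite) or three points (on a circumcircle).
The minimum enclosing circle is determined by three boundary points: P_1, P_2, P_3.
Their circumcentre is (61/26, 0) with r² = 47765/676.
The farthest remaining point P_4 is at distance² 2785/676 ≤ 47765/676.
Diameter = 2r = 2√(47765/676) ≈ 16.81.

16.81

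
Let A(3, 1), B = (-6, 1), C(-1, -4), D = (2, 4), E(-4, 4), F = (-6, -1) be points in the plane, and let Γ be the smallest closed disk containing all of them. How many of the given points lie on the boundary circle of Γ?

3

The minimum enclosing circle is determined by three boundary points: C, D, F.
Their circumcentre is (-151/98, 75/98) with r² = 110449/4802.
The farthest remaining point A is at distance² 99277/4802 ≤ 110449/4802.
The points at distance exactly r from the centre are C, D, F — 3 points.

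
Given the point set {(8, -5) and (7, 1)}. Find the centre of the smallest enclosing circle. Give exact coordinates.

(7.5, -2)

The smallest circle enclosing two points has them as diameter endpoints.
Centre = midpoint = (7.5, -2); r² = |(8, -5)−(7, 1)|²/4 = 37/4 = 9.25.
Centre = (7.5, -2).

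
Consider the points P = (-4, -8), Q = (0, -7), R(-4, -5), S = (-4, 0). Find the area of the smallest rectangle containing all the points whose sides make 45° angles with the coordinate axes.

44

In coordinates u = x + y, v = x − y the rectangle is axis-aligned; the map (x,y)→(u,v) scales areas by 2.
u-values: -12, -7, -9, -4; range = -4 − (-12) = 8.
v-values: 4, 7, 1, -4; range = 7 − (-4) = 11.
Area = (8 × 11) / 2 = 44.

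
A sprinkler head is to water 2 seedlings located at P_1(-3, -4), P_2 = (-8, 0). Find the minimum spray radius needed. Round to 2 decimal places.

The smallest circle enclosing two points has them as diameter endpoints.
Centre = midpoint = (-5.5, -2); r² = |P_1P_2|²/4 = 41/4 = 10.25.
r = √(10.25) ≈ 3.20.

3.20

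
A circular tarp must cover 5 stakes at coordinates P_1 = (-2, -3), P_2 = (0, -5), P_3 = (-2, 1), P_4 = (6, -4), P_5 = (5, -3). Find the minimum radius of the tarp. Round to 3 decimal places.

4.717

By Welzl's lemma the MEC is supported by two points (diametrically opposite) or three points (on a circumcircle).
The farthest pair is P_3–P_4 with squared distance 89. The circle on this segment as diameter has centre (2, -1.5) and r² = 89/4 = 22.25.
Check P_1: distance² to centre = 18.25 ≤ 22.25, so it lies inside.
All remaining points lie in this disk, and no smaller disk contains both endpoints, so this is the minimum enclosing circle.
r = √(22.25) ≈ 4.717.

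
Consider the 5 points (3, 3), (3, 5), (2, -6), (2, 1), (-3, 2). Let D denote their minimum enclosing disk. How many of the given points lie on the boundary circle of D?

The minimum enclosing circle of a finite set is fixed by two of the points (as a diameter) or three (as a circumcircle).
The minimum enclosing circle is determined by three boundary points: (3, 5), (2, -6), (-3, 2).
Their circumcentre is (83/42, -19/42) with r² = 27145/882.
The farthest remaining point (3, 3) is at distance² 11437/882 ≤ 27145/882.
The points at distance exactly r from the centre are (3, 5), (2, -6), (-3, 2) — 3 points.

3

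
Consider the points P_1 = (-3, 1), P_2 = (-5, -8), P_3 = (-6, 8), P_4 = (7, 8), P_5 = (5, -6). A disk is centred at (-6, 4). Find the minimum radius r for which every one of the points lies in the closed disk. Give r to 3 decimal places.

The required radius is the distance from (-6, 4) to the farthest point.
Squared distances: 18, 145, 16, 185, 221.
Maximum is 221, attained at P_5.
r = √221 ≈ 14.866.

14.866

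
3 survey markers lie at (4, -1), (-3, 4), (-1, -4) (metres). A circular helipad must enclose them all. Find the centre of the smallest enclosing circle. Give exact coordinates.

(-6/23, 10/23)

Call the three points A, B, C in the order given.
Side lengths²: AB² = 74, AC² = 34, BC² = 68.
Since AB² = 74 < 68 + 34 = 102, the triangle is acute, so the smallest enclosing circle is the circumcircle.
Circumcentre = (-6/23, 10/23), r² = 10693/529.
Centre = (-6/23, 10/23).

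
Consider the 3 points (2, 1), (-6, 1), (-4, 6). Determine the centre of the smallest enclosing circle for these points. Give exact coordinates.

Call the three points A, B, C in the order given.
Side lengths²: AB² = 64, AC² = 61, BC² = 29.
Since AB² = 64 < 61 + 29 = 90, the triangle is acute, so the smallest enclosing circle is the circumcircle.
Circumcentre = (-2, 2.3), r² = 17.69.
Centre = (-2, 2.3).

(-2, 2.3)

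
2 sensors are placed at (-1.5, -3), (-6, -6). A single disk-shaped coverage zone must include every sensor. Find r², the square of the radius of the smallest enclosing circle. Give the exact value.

The smallest circle enclosing two points has them as diameter endpoints.
Centre = midpoint = (-3.75, -4.5); r² = |(-1.5, -3)−(-6, -6)|²/4 = 29.25/4 = 7.3125.

7.3125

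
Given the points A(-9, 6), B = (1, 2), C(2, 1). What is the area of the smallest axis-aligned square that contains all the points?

121

The bounding box has width 11 and height 5.
An axis-aligned square enclosing the set must have side ≥ max(width, height).
So the minimum side is max(11, 5) = 11.
Area = 11² = 121.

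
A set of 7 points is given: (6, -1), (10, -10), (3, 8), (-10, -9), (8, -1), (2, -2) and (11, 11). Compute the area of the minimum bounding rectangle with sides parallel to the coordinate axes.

441

x ranges over [-10, 11], width 21.
y ranges over [-10, 11], height 21.
Area = 21 × 21 = 441.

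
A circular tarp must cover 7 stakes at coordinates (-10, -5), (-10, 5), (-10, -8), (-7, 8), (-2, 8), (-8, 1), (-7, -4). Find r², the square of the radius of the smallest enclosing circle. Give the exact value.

80

The minimum enclosing circle of a finite set is fixed by two of the points (as a diameter) or three (as a circumcircle).
The farthest pair is (-10, -8)–(-2, 8) with squared distance 320. The circle on this segment as diameter has centre (-6, 0) and r² = 320/4 = 80.
Check (-10, -5): distance² to centre = 41 ≤ 80, so it lies inside.
All remaining points lie in this disk, and no smaller disk contains both endpoints, so this is the minimum enclosing circle.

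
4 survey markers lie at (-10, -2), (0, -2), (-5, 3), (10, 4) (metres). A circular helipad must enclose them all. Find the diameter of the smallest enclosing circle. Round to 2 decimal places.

The minimum enclosing circle of a finite set is fixed by two of the points (as a diameter) or three (as a circumcircle).
The farthest pair is (-10, -2)–(10, 4) with squared distance 436. The circle on this segment as diameter has centre (0, 1) and r² = 436/4 = 109.
Check (0, -2): distance² to centre = 9 ≤ 109, so it lies inside.
All remaining points lie in this disk, and no smaller disk contains both endpoints, so this is the minimum enclosing circle.
Diameter = 2r = 2√109 ≈ 20.88.

20.88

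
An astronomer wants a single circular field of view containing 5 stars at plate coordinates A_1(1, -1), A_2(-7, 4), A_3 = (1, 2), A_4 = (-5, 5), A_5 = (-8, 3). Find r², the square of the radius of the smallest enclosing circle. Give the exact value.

24.25

By Welzl's lemma the MEC is supported by two points (diametrically opposite) or three points (on a circumcircle).
The farthest pair is A_1–A_5 with squared distance 97. The circle on this segment as diameter has centre (-3.5, 1) and r² = 97/4 = 24.25.
Check A_2: distance² to centre = 21.25 ≤ 24.25, so it lies inside.
All remaining points lie in this disk, and no smaller disk contains both endpoints, so this is the minimum enclosing circle.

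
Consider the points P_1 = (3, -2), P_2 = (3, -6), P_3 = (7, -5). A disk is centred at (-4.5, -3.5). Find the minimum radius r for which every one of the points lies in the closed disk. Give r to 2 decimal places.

11.60

The required radius is the distance from (-4.5, -3.5) to the farthest point.
Squared distances: 58.5, 62.5, 134.5.
Maximum is 134.5, attained at P_3.
r = √(134.5) ≈ 11.60.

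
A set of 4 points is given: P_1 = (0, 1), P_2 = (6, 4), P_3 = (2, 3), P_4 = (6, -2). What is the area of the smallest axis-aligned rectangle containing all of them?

36

x ranges over [0, 6], width 6.
y ranges over [-2, 4], height 6.
Area = 6 × 6 = 36.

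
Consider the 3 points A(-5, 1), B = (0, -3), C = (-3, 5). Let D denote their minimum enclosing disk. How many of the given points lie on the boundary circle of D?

2

Side lengths²: AB² = 41, AC² = 20, BC² = 73.
Since BC² = 73 ≥ 41 + 20 = 61, the angle opposite BC is not acute, so the smallest enclosing circle has BC as diameter.
Centre = midpoint of BC = (-1.5, 1), r² = 73/4 = 18.25.
The points at distance exactly r from the centre are B, C — 2 points.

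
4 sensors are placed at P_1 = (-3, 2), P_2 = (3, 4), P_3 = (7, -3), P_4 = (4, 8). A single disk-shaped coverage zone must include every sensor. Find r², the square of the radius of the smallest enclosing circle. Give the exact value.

27625/722

The minimum enclosing circle of a finite set is fixed by two of the points (as a diameter) or three (as a circumcircle).
The minimum enclosing circle is determined by three boundary points: P_1, P_3, P_4.
Their circumcentre is (121/38, 71/38) with r² = 27625/722.
The farthest remaining point P_2 is at distance² 3305/722 ≤ 27625/722.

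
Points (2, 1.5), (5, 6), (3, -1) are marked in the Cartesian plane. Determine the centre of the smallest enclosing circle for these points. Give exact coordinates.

Call the three points A, B, C in the order given.
Side lengths²: AB² = 29.25, AC² = 7.25, BC² = 53.
Since BC² = 53 ≥ 29.25 + 7.25 = 36.5, the angle opposite BC is not acute, so the smallest enclosing circle has BC as diameter.
Centre = midpoint of BC = (4, 2.5), r² = 53/4 = 13.25.
Centre = (4, 2.5).

(4, 2.5)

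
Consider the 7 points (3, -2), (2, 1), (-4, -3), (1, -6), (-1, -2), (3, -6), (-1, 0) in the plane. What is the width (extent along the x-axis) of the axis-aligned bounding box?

max x = 3, min x = -4, so width = 7.

7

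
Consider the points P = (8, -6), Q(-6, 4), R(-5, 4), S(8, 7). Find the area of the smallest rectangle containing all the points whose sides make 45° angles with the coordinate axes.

In coordinates u = x + y, v = x − y the rectangle is axis-aligned; the map (x,y)→(u,v) scales areas by 2.
u-values: 2, -2, -1, 15; range = 15 − (-2) = 17.
v-values: 14, -10, -9, 1; range = 14 − (-10) = 24.
Area = (17 × 24) / 2 = 204.

204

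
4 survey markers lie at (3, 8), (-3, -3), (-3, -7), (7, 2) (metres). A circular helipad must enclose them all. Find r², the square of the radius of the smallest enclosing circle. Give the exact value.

65.25

The farthest pair is (3, 8)–(-3, -7) with squared distance 261. The circle on this segment as diameter has centre (0, 0.5) and r² = 261/4 = 65.25.
Check (-3, -3): distance² to centre = 21.25 ≤ 65.25, so it lies inside.
All remaining points lie in this disk, and no smaller disk contains both endpoints, so this is the minimum enclosing circle.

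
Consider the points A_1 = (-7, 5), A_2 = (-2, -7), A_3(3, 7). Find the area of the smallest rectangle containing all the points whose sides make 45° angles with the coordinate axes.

161.5

In coordinates u = x + y, v = x − y the rectangle is axis-aligned; the map (x,y)→(u,v) scales areas by 2.
u-values: -2, -9, 10; range = 10 − (-9) = 19.
v-values: -12, 5, -4; range = 5 − (-12) = 17.
Area = (19 × 17) / 2 = 161.5.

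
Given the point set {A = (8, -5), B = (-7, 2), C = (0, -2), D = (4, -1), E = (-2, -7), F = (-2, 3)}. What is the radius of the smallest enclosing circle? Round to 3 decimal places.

8.276

The farthest pair is A–B with squared distance 274. The circle on this segment as diameter has centre (0.5, -1.5) and r² = 274/4 = 68.5.
Check C: distance² to centre = 0.5 ≤ 68.5, so it lies inside.
All remaining points lie in this disk, and no smaller disk contains both endpoints, so this is the minimum enclosing circle.
r = √(68.5) ≈ 8.276.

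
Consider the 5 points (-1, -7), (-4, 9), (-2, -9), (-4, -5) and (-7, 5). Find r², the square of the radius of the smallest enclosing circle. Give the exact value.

82

The minimum enclosing circle of a finite set is fixed by two of the points (as a diameter) or three (as a circumcircle).
The farthest pair is (-4, 9)–(-2, -9) with squared distance 328. The circle on this segment as diameter has centre (-3, 0) and r² = 328/4 = 82.
Check (-1, -7): distance² to centre = 53 ≤ 82, so it lies inside.
All remaining points lie in this disk, and no smaller disk contains both endpoints, so this is the minimum enclosing circle.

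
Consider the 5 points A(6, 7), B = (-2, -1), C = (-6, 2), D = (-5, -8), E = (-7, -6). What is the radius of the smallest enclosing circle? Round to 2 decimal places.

By Welzl's lemma the MEC is supported by two points (diametrically opposite) or three points (on a circumcircle).
The farthest pair is A–D with squared distance 346. The circle on this segment as diameter has centre (0.5, -0.5) and r² = 346/4 = 86.5.
Check B: distance² to centre = 6.5 ≤ 86.5, so it lies inside.
All remaining points lie in this disk, and no smaller disk contains both endpoints, so this is the minimum enclosing circle.
r = √(86.5) ≈ 9.30.

9.30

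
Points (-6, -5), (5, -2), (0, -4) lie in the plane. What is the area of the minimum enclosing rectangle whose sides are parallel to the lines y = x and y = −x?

56

In coordinates u = x + y, v = x − y the rectangle is axis-aligned; the map (x,y)→(u,v) scales areas by 2.
u-values: -11, 3, -4; range = 3 − (-11) = 14.
v-values: -1, 7, 4; range = 7 − (-1) = 8.
Area = (14 × 8) / 2 = 56.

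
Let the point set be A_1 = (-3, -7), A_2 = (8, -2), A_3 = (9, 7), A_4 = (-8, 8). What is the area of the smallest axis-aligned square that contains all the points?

289

The bounding box has width 17 and height 15.
An axis-aligned square enclosing the set must have side ≥ max(width, height).
So the minimum side is max(17, 15) = 17.
Area = 17² = 289.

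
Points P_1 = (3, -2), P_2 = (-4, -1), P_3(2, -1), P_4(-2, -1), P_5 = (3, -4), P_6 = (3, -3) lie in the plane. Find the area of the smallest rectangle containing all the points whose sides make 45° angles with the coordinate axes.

30

In coordinates u = x + y, v = x − y the rectangle is axis-aligned; the map (x,y)→(u,v) scales areas by 2.
u-values: 1, -5, 1, -3, -1, 0; range = 1 − (-5) = 6.
v-values: 5, -3, 3, -1, 7, 6; range = 7 − (-3) = 10.
Area = (6 × 10) / 2 = 30.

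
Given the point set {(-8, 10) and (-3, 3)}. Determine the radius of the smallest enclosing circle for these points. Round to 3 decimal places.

4.301

The smallest circle enclosing two points has them as diameter endpoints.
Centre = midpoint = (-5.5, 6.5); r² = |(-8, 10)−(-3, 3)|²/4 = 74/4 = 18.5.
r = √(18.5) ≈ 4.301.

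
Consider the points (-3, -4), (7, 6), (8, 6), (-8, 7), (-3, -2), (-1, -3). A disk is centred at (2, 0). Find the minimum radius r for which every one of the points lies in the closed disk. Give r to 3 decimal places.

The required radius is the distance from (2, 0) to the farthest point.
Squared distances: 41, 61, 72, 149, 29, 18.
Maximum is 149, attained at (-8, 7).
r = √149 ≈ 12.207.

12.207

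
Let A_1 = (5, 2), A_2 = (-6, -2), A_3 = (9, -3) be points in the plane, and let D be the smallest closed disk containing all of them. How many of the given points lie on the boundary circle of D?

Side lengths²: A_1A_2² = 137, A_1A_3² = 41, A_2A_3² = 226.
Since A_2A_3² = 226 ≥ 137 + 41 = 178, the angle opposite A_2A_3 is not acute, so the smallest enclosing circle has A_2A_3 as diameter.
Centre = midpoint of A_2A_3 = (1.5, -2.5), r² = 226/4 = 56.5.
The points at distance exactly r from the centre are A_2, A_3 — 2 points.

2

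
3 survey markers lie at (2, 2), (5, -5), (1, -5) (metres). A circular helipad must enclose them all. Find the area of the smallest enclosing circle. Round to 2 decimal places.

46.48

Call the three points A, B, C in the order given.
Side lengths²: AB² = 58, AC² = 50, BC² = 16.
Since AB² = 58 < 50 + 16 = 66, the triangle is acute, so the smallest enclosing circle is the circumcircle.
Circumcentre = (3, -12/7), r² = 725/49.
Area = π·r² = π·725/49 ≈ 46.48.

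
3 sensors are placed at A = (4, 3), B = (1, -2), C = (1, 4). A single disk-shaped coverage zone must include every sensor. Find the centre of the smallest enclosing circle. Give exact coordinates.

Side lengths²: AB² = 34, AC² = 10, BC² = 36.
Since BC² = 36 < 34 + 10 = 44, the triangle is acute, so the smallest enclosing circle is the circumcircle.
Circumcentre = (5/3, 1), r² = 85/9.
Centre = (5/3, 1).

(5/3, 1)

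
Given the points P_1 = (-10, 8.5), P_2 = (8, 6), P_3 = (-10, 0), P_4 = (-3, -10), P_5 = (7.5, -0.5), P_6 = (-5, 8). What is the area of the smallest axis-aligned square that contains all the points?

The bounding box has width 18 and height 18.5.
An axis-aligned square enclosing the set must have side ≥ max(width, height).
So the minimum side is max(18, 18.5) = 18.5.
Area = 18.5² = 342.25.

342.25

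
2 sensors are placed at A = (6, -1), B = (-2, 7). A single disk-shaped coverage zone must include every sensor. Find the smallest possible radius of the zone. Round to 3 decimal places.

5.657

The smallest circle enclosing two points has them as diameter endpoints.
Centre = midpoint = (2, 3); r² = |AB|²/4 = 128/4 = 32.
r = √32 ≈ 5.657.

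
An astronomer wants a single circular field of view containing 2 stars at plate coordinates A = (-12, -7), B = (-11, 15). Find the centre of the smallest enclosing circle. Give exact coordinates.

The smallest circle enclosing two points has them as diameter endpoints.
Centre = midpoint = (-11.5, 4); r² = |AB|²/4 = 485/4 = 121.25.
Centre = (-11.5, 4).

(-11.5, 4)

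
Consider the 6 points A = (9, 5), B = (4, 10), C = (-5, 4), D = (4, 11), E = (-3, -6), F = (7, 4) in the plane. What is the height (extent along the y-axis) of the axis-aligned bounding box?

max y = 11, min y = -6, so height = 17.

17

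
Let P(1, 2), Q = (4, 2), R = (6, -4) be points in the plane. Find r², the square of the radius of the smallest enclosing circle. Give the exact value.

15.25

Side lengths²: PQ² = 9, PR² = 61, QR² = 40.
Since PR² = 61 ≥ 40 + 9 = 49, the angle opposite PR is not acute, so the smallest enclosing circle has PR as diameter.
Centre = midpoint of PR = (3.5, -1), r² = 61/4 = 15.25.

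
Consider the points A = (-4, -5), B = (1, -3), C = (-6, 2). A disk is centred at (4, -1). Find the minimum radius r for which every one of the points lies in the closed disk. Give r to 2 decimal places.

The required radius is the distance from (4, -1) to the farthest point.
Squared distances: 80, 13, 109.
Maximum is 109, attained at C.
r = √109 ≈ 10.44.

10.44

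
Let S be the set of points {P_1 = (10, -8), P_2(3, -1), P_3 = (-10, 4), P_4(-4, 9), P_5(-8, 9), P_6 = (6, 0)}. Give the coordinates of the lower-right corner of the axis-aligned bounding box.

(10, -8)

x-range [-10, 10], y-range [-8, 9].
The lower-right corner is (10, -8).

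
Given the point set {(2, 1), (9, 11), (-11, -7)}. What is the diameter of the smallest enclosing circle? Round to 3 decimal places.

Call the three points A, B, C in the order given.
Side lengths²: AB² = 149, AC² = 233, BC² = 724.
Since BC² = 724 ≥ 233 + 149 = 382, the angle opposite BC is not acute, so the smallest enclosing circle has BC as diameter.
Centre = midpoint of BC = (-1, 2), r² = 724/4 = 181.
Diameter = 2r = 2√181 ≈ 26.907.

26.907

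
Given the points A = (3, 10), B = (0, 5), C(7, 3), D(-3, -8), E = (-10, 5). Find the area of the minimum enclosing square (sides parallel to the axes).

324

The bounding box has width 17 and height 18.
An axis-aligned square enclosing the set must have side ≥ max(width, height).
So the minimum side is max(17, 18) = 18.
Area = 18² = 324.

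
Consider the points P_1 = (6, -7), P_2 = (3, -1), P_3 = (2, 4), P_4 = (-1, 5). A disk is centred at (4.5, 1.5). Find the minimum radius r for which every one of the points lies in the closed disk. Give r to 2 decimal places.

8.63

The required radius is the distance from (4.5, 1.5) to the farthest point.
Squared distances: 74.5, 8.5, 12.5, 42.5.
Maximum is 74.5, attained at P_1.
r = √(74.5) ≈ 8.63.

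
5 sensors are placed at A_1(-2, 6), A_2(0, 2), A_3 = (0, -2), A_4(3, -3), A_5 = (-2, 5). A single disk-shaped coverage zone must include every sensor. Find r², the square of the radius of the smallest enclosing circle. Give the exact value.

26.5

The minimum enclosing circle of a finite set is fixed by two of the points (as a diameter) or three (as a circumcircle).
The farthest pair is A_1–A_4 with squared distance 106. The circle on this segment as diameter has centre (0.5, 1.5) and r² = 106/4 = 26.5.
Check A_2: distance² to centre = 0.5 ≤ 26.5, so it lies inside.
All remaining points lie in this disk, and no smaller disk contains both endpoints, so this is the minimum enclosing circle.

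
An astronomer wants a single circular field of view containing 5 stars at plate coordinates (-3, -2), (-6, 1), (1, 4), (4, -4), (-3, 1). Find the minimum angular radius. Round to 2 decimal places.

5.60

The minimum enclosing circle is determined by three boundary points: (-6, 1), (1, 4), (4, -4).
Their circumcentre is (-23/26, -33/26) with r² = 10585/338.
The farthest remaining point (-3, 1) is at distance² 3253/338 ≤ 10585/338.
r = √(10585/338) ≈ 5.60.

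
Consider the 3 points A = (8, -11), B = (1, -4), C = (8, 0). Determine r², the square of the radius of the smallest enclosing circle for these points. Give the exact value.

Side lengths²: AB² = 98, AC² = 121, BC² = 65.
Since AC² = 121 < 98 + 65 = 163, the triangle is acute, so the smallest enclosing circle is the circumcircle.
Circumcentre = (6.5, -5.5), r² = 32.5.

32.5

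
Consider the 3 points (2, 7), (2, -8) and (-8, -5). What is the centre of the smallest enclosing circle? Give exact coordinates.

Call the three points A, B, C in the order given.
Side lengths²: AB² = 225, AC² = 244, BC² = 109.
Since AC² = 244 < 225 + 109 = 334, the triangle is acute, so the smallest enclosing circle is the circumcircle.
Circumcentre = (-1.2, -0.5), r² = 66.49.
Centre = (-1.2, -0.5).

(-1.2, -0.5)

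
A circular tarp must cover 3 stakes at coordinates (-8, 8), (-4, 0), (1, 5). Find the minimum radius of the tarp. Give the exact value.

5

Call the three points A, B, C in the order given.
Side lengths²: AB² = 80, AC² = 90, BC² = 50.
Since AC² = 90 < 80 + 50 = 130, the triangle is acute, so the smallest enclosing circle is the circumcircle.
Circumcentre = (-4, 5), r² = 25.
r = √25 = 5.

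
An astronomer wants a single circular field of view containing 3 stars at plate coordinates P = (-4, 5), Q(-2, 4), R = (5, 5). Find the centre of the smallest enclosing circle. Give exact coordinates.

(0.5, 5)

Side lengths²: PQ² = 5, PR² = 81, QR² = 50.
Since PR² = 81 ≥ 50 + 5 = 55, the angle opposite PR is not acute, so the smallest enclosing circle has PR as diameter.
Centre = midpoint of PR = (0.5, 5), r² = 81/4 = 20.25.
Centre = (0.5, 5).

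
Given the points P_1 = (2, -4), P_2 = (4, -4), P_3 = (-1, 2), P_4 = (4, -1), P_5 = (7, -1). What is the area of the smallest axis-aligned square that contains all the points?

64

The bounding box has width 8 and height 6.
An axis-aligned square enclosing the set must have side ≥ max(width, height).
So the minimum side is max(8, 6) = 8.
Area = 8² = 64.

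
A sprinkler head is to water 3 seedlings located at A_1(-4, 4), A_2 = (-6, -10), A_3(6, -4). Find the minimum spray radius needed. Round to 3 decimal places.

Side lengths²: A_1A_2² = 200, A_1A_3² = 164, A_2A_3² = 180.
Since A_1A_2² = 200 < 180 + 164 = 344, the triangle is acute, so the smallest enclosing circle is the circumcircle.
Circumcentre = (-23/13, -45/13), r² = 10250/169.
r = √(10250/169) ≈ 7.788.

7.788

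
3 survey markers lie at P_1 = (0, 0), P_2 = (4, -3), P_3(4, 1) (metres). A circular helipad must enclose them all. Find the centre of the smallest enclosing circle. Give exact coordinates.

(2.375, -1)

Side lengths²: P_1P_2² = 25, P_1P_3² = 17, P_2P_3² = 16.
Since P_1P_2² = 25 < 17 + 16 = 33, the triangle is acute, so the smallest enclosing circle is the circumcircle.
Circumcentre = (2.375, -1), r² = 6.640625.
Centre = (2.375, -1).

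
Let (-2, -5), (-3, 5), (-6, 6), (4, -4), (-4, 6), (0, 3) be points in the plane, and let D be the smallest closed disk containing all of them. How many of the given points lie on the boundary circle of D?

2

By Welzl's lemma the MEC is supported by two points (diametrically opposite) or three points (on a circumcircle).
The farthest pair is (-6, 6)–(4, -4) with squared distance 200. The circle on this segment as diameter has centre (-1, 1) and r² = 200/4 = 50.
Check (-2, -5): distance² to centre = 37 ≤ 50, so it lies inside.
All remaining points lie in this disk, and no smaller disk contains both endpoints, so this is the minimum enclosing circle.
The points at distance exactly r from the centre are (-6, 6), (4, -4) — 2 points.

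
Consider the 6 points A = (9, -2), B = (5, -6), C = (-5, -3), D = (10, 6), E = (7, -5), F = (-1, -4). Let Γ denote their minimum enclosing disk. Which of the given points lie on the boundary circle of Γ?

C, D

The minimum enclosing circle of a finite set is fixed by two of the points (as a diameter) or three (as a circumcircle).
The farthest pair is C–D with squared distance 306. The circle on this segment as diameter has centre (2.5, 1.5) and r² = 306/4 = 76.5.
Check A: distance² to centre = 54.5 ≤ 76.5, so it lies inside.
All remaining points lie in this disk, and no smaller disk contains both endpoints, so this is the minimum enclosing circle.
The points at distance exactly r from the centre are C, D — 2 points.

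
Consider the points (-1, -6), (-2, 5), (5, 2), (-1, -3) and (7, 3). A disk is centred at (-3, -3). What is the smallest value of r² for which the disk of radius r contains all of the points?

The required radius is the distance from (-3, -3) to the farthest point.
Squared distances: 13, 65, 89, 4, 136.
Maximum is 136, attained at (7, 3).

136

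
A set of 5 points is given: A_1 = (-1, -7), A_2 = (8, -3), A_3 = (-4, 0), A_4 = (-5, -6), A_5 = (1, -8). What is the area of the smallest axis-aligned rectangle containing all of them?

x ranges over [-5, 8], width 13.
y ranges over [-8, 0], height 8.
Area = 13 × 8 = 104.

104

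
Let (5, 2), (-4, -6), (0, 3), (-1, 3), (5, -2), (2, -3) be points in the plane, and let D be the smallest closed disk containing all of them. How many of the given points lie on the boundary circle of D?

2

The minimum enclosing circle of a finite set is fixed by two of the points (as a diameter) or three (as a circumcircle).
The farthest pair is (5, 2)–(-4, -6) with squared distance 145. The circle on this segment as diameter has centre (0.5, -2) and r² = 145/4 = 36.25.
Check (0, 3): distance² to centre = 25.25 ≤ 36.25, so it lies inside.
All remaining points lie in this disk, and no smaller disk contains both endpoints, so this is the minimum enclosing circle.
The points at distance exactly r from the centre are (5, 2), (-4, -6) — 2 points.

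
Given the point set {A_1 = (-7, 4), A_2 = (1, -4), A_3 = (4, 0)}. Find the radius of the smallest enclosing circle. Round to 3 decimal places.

Side lengths²: A_1A_2² = 128, A_1A_3² = 137, A_2A_3² = 25.
Since A_1A_3² = 137 < 128 + 25 = 153, the triangle is acute, so the smallest enclosing circle is the circumcircle.
Circumcentre = (-25/14, 17/14), r² = 3425/98.
r = √(3425/98) ≈ 5.912.

5.912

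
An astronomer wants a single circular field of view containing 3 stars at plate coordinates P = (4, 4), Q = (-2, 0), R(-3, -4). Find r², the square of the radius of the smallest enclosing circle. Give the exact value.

28.25

Side lengths²: PQ² = 52, PR² = 113, QR² = 17.
Since PR² = 113 ≥ 52 + 17 = 69, the angle opposite PR is not acute, so the smallest enclosing circle has PR as diameter.
Centre = midpoint of PR = (0.5, 0), r² = 113/4 = 28.25.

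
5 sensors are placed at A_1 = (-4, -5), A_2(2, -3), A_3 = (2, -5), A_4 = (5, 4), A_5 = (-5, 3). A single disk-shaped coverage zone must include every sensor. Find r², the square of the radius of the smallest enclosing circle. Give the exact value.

6565/162

The minimum enclosing circle is determined by three boundary points: A_1, A_4, A_5.
Their circumcentre is (7/18, -7/18) with r² = 6565/162.
The farthest remaining point A_3 is at distance² 3865/162 ≤ 6565/162.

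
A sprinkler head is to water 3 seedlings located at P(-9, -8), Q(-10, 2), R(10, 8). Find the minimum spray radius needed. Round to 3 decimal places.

Side lengths²: PQ² = 101, PR² = 617, QR² = 436.
Since PR² = 617 ≥ 436 + 101 = 537, the angle opposite PR is not acute, so the smallest enclosing circle has PR as diameter.
Centre = midpoint of PR = (0.5, 0), r² = 617/4 = 154.25.
r = √(154.25) ≈ 12.420.

12.420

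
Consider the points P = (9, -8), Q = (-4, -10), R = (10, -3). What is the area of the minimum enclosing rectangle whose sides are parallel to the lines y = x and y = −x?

115.5

In coordinates u = x + y, v = x − y the rectangle is axis-aligned; the map (x,y)→(u,v) scales areas by 2.
u-values: 1, -14, 7; range = 7 − (-14) = 21.
v-values: 17, 6, 13; range = 17 − 6 = 11.
Area = (21 × 11) / 2 = 115.5.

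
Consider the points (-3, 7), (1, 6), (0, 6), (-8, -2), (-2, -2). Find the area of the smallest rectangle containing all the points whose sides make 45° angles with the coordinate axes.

85

In coordinates u = x + y, v = x − y the rectangle is axis-aligned; the map (x,y)→(u,v) scales areas by 2.
u-values: 4, 7, 6, -10, -4; range = 7 − (-10) = 17.
v-values: -10, -5, -6, -6, 0; range = 0 − (-10) = 10.
Area = (17 × 10) / 2 = 85.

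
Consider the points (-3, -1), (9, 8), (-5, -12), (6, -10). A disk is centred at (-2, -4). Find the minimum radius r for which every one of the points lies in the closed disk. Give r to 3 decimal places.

The required radius is the distance from (-2, -4) to the farthest point.
Squared distances: 10, 265, 73, 100.
Maximum is 265, attained at (9, 8).
r = √265 ≈ 16.279.

16.279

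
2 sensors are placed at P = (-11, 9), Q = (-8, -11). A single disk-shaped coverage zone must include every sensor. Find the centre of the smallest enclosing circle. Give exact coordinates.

(-9.5, -1)

The smallest circle enclosing two points has them as diameter endpoints.
Centre = midpoint = (-9.5, -1); r² = |PQ|²/4 = 409/4 = 102.25.
Centre = (-9.5, -1).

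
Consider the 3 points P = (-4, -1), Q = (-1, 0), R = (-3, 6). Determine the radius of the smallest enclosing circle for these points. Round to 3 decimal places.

3.536

Side lengths²: PQ² = 10, PR² = 50, QR² = 40.
Since PR² = 50 ≥ 40 + 10 = 50, the angle opposite PR is not acute, so the smallest enclosing circle has PR as diameter.
Centre = midpoint of PR = (-3.5, 2.5), r² = 50/4 = 12.5.
r = √(12.5) ≈ 3.536.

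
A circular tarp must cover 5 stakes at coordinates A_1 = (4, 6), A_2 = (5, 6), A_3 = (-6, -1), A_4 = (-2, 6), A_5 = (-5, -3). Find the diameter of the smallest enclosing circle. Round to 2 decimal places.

13.45

The farthest pair is A_2–A_5 with squared distance 181. The circle on this segment as diameter has centre (0, 1.5) and r² = 181/4 = 45.25.
Check A_1: distance² to centre = 36.25 ≤ 45.25, so it lies inside.
All remaining points lie in this disk, and no smaller disk contains both endpoints, so this is the minimum enclosing circle.
Diameter = 2r = 2√(45.25) ≈ 13.45.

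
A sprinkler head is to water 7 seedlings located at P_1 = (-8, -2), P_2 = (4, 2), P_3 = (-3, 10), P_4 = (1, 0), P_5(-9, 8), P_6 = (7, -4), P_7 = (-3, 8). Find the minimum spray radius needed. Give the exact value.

The minimum enclosing circle of a finite set is fixed by two of the points (as a diameter) or three (as a circumcircle).
The farthest pair is P_5–P_6 with squared distance 400. The circle on this segment as diameter has centre (-1, 2) and r² = 400/4 = 100.
Check P_1: distance² to centre = 65 ≤ 100, so it lies inside.
All remaining points lie in this disk, and no smaller disk contains both endpoints, so this is the minimum enclosing circle.
r = √100 = 10.

10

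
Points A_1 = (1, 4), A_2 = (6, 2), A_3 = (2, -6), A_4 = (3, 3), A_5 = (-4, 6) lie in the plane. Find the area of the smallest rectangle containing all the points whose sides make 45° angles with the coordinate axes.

108

In coordinates u = x + y, v = x − y the rectangle is axis-aligned; the map (x,y)→(u,v) scales areas by 2.
u-values: 5, 8, -4, 6, 2; range = 8 − (-4) = 12.
v-values: -3, 4, 8, 0, -10; range = 8 − (-10) = 18.
Area = (12 × 18) / 2 = 108.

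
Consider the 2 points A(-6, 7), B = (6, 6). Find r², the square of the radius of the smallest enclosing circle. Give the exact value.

36.25

The smallest circle enclosing two points has them as diameter endpoints.
Centre = midpoint = (0, 6.5); r² = |AB|²/4 = 145/4 = 36.25.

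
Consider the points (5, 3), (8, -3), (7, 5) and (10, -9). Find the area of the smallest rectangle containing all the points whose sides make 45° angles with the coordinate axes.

In coordinates u = x + y, v = x − y the rectangle is axis-aligned; the map (x,y)→(u,v) scales areas by 2.
u-values: 8, 5, 12, 1; range = 12 − 1 = 11.
v-values: 2, 11, 2, 19; range = 19 − 2 = 17.
Area = (11 × 17) / 2 = 93.5.

93.5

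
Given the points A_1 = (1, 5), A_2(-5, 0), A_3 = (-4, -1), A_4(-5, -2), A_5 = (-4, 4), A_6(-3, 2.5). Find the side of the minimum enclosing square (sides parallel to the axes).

The bounding box has width 6 and height 7.
An axis-aligned square enclosing the set must have side ≥ max(width, height).
So the minimum side is max(6, 7) = 7.

7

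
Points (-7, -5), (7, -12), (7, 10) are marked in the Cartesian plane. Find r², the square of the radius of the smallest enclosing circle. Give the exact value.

Call the three points A, B, C in the order given.
Side lengths²: AB² = 245, AC² = 421, BC² = 484.
Since BC² = 484 < 421 + 245 = 666, the triangle is acute, so the smallest enclosing circle is the circumcircle.
Circumcentre = (3.75, -1), r² = 131.5625.

131.5625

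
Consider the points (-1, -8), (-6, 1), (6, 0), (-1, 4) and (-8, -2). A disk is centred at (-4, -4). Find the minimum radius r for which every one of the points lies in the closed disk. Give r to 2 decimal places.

The required radius is the distance from (-4, -4) to the farthest point.
Squared distances: 25, 29, 116, 73, 20.
Maximum is 116, attained at (6, 0).
r = √116 ≈ 10.77.

10.77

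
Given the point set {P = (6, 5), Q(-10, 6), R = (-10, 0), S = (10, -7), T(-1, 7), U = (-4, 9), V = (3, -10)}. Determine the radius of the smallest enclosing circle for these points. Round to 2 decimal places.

A smallest enclosing disk is always determined by at most three of the input points on its boundary.
The farthest pair is Q–S with squared distance 569. The circle on this segment as diameter has centre (0, -0.5) and r² = 569/4 = 142.25.
Check P: distance² to centre = 66.25 ≤ 142.25, so it lies inside.
All remaining points lie in this disk, and no smaller disk contains both endpoints, so this is the minimum enclosing circle.
r = √(142.25) ≈ 11.93.

11.93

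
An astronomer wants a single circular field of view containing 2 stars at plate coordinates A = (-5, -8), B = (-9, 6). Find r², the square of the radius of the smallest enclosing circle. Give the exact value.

53

The smallest circle enclosing two points has them as diameter endpoints.
Centre = midpoint = (-7, -1); r² = |AB|²/4 = 212/4 = 53.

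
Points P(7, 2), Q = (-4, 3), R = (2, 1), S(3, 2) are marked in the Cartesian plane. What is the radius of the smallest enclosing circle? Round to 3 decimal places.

By Welzl's lemma the MEC is supported by two points (diametrically opposite) or three points (on a circumcircle).
The farthest pair is P–Q with squared distance 122. The circle on this segment as diameter has centre (1.5, 2.5) and r² = 122/4 = 30.5.
Check R: distance² to centre = 2.5 ≤ 30.5, so it lies inside.
All remaining points lie in this disk, and no smaller disk contains both endpoints, so this is the minimum enclosing circle.
r = √(30.5) ≈ 5.523.

5.523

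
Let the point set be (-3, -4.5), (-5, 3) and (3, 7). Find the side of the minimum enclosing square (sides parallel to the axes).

11.5

The bounding box has width 8 and height 11.5.
An axis-aligned square enclosing the set must have side ≥ max(width, height).
So the minimum side is max(8, 11.5) = 11.5.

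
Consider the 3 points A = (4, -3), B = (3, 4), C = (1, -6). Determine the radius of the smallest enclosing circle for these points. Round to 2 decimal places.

5.10

Side lengths²: AB² = 50, AC² = 18, BC² = 104.
Since BC² = 104 ≥ 50 + 18 = 68, the angle opposite BC is not acute, so the smallest enclosing circle has BC as diameter.
Centre = midpoint of BC = (2, -1), r² = 104/4 = 26.
r = √26 ≈ 5.10.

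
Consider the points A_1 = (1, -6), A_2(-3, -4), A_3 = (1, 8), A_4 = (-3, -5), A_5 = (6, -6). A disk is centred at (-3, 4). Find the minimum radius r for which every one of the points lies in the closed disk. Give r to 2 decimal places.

13.45

The required radius is the distance from (-3, 4) to the farthest point.
Squared distances: 116, 64, 32, 81, 181.
Maximum is 181, attained at A_5.
r = √181 ≈ 13.45.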